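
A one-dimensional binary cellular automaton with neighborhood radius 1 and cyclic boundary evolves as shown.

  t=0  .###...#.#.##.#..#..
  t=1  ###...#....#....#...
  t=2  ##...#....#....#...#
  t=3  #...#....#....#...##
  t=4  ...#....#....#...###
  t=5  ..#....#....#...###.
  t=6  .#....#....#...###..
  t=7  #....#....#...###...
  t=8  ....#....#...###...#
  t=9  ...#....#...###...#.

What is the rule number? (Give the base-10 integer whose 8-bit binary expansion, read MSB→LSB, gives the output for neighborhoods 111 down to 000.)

138

  ###|#  b7=1 t=0,i=2
  ##.|.  b6=0 t=0,i=3
  #.#|.  b5=0 t=0,i=8
  #..|.  b4=0 t=0,i=4
  .##|#  b3=1 t=0,i=1
  .#.|.  b2=0 t=0,i=7
  ..#|#  b1=1 t=0,i=0
  ...|.  b0=0 t=0,i=5
  bits 10001010 = 138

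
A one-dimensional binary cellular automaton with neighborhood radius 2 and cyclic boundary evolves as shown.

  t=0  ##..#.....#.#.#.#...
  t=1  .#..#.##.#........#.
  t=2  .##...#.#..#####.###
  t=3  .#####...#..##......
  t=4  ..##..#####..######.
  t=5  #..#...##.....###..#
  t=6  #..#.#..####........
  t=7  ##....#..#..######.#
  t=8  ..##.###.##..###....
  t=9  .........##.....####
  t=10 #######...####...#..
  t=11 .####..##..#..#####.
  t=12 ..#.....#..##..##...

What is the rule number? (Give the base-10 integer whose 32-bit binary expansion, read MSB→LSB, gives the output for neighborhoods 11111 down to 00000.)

  #####|#  b31=1 t=2,i=13
  ####.|.  b30=0 t=2,i=14
  ###.#|.  b29=0 t=2,i=15
  ###..|.  b28=0 t=3,i=5
  ##.##|.  b27=0 t=2,i=0
  ##.#.|#  b26=1 t=1,i=8
  ##..#|.  b25=0 t=0,i=2
  ##...|#  b24=1 t=2,i=3
  #.###|.  b23=0 t=2,i=17
  #.##.|#  b22=1 t=1,i=6
  #.#.#|.  b21=0 t=0,i=12
  #.#..|.  b20=0 t=0,i=16
  #..##|.  b19=0 t=2,i=10
  #..#.|.  b18=0 t=0,i=3
  #...#|#  b17=1 t=0,i=18
  #....|#  b16=1 t=0,i=6
  .####|#  b15=1 t=2,i=12
  .###.|.  b14=0 t=2,i=18
  .##.#|.  b13=0 t=1,i=7
  .##..|#  b12=1 t=0,i=1
  .#.##|.  b11=0 t=1,i=5
  .#.#.|.  b10=0 t=0,i=11
  .#..#|#  b9=1 t=1,i=2
  .#...|.  b8=0 t=0,i=5
  ..###|.  b7=0 t=2,i=11
  ..##.|.  b6=0 t=0,i=0
  ..#.#|.  b5=0 t=0,i=10
  ..#..|#  b4=1 t=0,i=4
  ...##|.  b3=0 t=0,i=19
  ...#.|#  b2=1 t=0,i=9
  ....#|.  b1=0 t=0,i=8
  .....|#  b0=1 t=0,i=7
  bits 10000101010000111001001000010101 = 2235798037

2235798037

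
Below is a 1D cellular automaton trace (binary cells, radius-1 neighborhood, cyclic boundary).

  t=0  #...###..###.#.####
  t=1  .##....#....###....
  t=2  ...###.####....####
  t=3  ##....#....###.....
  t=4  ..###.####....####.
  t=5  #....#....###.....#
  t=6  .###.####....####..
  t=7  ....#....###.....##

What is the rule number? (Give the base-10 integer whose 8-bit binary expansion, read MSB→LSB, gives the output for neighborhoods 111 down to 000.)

53

  [7] ### => .  t=0,i=5
  [6] ##. => .  t=0,i=0
  [5] #.# => #  t=0,i=12
  [4] #.. => #  t=0,i=1
  [3] .## => .  t=0,i=4
  [2] .#. => #  t=0,i=13
  [1] ..# => .  t=0,i=3
  [0] ... => #  t=0,i=2
  bits 00110101 = 53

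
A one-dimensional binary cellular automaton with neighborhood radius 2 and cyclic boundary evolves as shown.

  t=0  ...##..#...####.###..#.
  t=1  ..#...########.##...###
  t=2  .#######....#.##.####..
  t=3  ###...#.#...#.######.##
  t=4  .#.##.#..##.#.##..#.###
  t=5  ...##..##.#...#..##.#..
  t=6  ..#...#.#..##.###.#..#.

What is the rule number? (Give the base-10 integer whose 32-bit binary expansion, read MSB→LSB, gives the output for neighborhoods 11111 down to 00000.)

  [31] ##### => .  t=1,i=8
  [30] ####. => #  t=0,i=13
  [29] ###.# => .  t=0,i=14
  [28] ###.. => .  t=0,i=18
  [27] ##.## => #  t=0,i=15
  [26] ##.#. => .  t=4,i=0
  [25] ##..# => .  t=0,i=5
  [24] ##... => #  t=1,i=17
  [23] #.### => #  t=0,i=16
  [22] #.##. => #  t=1,i=15
  [21] #.#.# => .  t=4,i=1
  [20] #.#.. => .  t=3,i=8
  [19] #..## => #  t=4,i=8
  [18] #..#. => #  t=0,i=6
  [17] #...# => #  t=0,i=9
  [16] #.... => .  t=0,i=0
  [15] .#### => #  t=0,i=12
  [14] .###. => .  t=0,i=17
  [13] .##.# => #  t=2,i=15
  [12] .##.. => .  t=0,i=4
  [11] .#.## => .  t=2,i=13
  [10] .#.#. => .  t=3,i=7
  [9] .#..# => #  t=4,i=7
  [8] .#... => #  t=0,i=8
  [7] ..### => #  t=0,i=11
  [6] ..##. => .  t=0,i=3
  [5] ..#.# => #  t=2,i=12
  [4] ..#.. => #  t=0,i=7
  [3] ...## => #  t=0,i=2
  [2] ...#. => .  t=2,i=11
  [1] ....# => .  t=0,i=1
  [0] ..... => .  t=5,i=0
  bits 01001001110011101010001110111000 = 1238279096

1238279096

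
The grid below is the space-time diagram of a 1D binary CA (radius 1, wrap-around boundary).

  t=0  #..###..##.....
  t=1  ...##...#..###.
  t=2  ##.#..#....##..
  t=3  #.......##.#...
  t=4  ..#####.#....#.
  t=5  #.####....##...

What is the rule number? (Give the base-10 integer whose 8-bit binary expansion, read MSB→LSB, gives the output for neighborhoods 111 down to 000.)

137

  ###|#  b7=1 t=0,i=4
  ##.|.  b6=0 t=0,i=5
  #.#|.  b5=0 t=2,i=2
  #..|.  b4=0 t=0,i=1
  .##|#  b3=1 t=0,i=3
  .#.|.  b2=0 t=0,i=0
  ..#|.  b1=0 t=0,i=2
  ...|#  b0=1 t=0,i=11
  bits 10001001 = 137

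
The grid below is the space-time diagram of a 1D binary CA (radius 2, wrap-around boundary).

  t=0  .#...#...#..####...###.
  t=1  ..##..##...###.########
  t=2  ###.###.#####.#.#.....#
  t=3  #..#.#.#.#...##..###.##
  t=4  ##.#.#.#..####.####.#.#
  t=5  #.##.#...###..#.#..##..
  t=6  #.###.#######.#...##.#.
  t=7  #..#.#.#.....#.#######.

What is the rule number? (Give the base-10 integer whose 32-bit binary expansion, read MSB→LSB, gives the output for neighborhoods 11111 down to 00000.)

  #####|.  b31=0 t=1,i=17
  ####.|.  b30=0 t=0,i=14
  ###.#|.  b29=0 t=1,i=13
  ###..|#  b28=1 t=0,i=15
  ##.##|#  b27=1 t=1,i=14
  ##.#.|#  b26=1 t=2,i=13
  ##..#|#  b25=1 t=0,i=22
  ##...|#  b24=1 t=0,i=16
  #.###|.  b23=0 t=1,i=15
  #.##.|#  b22=1 t=5,i=2
  #.#.#|#  b21=1 t=2,i=14
  #.#..|.  b20=0 t=2,i=16
  #..##|#  b19=1 t=0,i=11
  #..#.|.  b18=0 t=0,i=0
  #...#|#  b17=1 t=0,i=3
  #....|#  b16=1 t=2,i=18
  .####|#  b15=1 t=0,i=13
  .###.|#  b14=1 t=0,i=20
  .##.#|#  b13=1 t=5,i=3
  .##..|.  b12=0 t=1,i=3
  .#.##|.  b11=0 t=4,i=21
  .#.#.|.  b10=0 t=2,i=15
  .#..#|.  b9=0 t=0,i=10
  .#...|#  b8=1 t=0,i=2
  ..###|#  b7=1 t=0,i=12
  ..##.|#  b6=1 t=1,i=2
  ..#.#|#  b5=1 t=3,i=3
  ..#..|.  b4=0 t=0,i=1
  ...##|#  b3=1 t=0,i=18
  ...#.|.  b2=0 t=0,i=4
  ....#|.  b1=0 t=2,i=20
  .....|#  b0=1 t=2,i=19
  bits 00011111011010111110000111101001 = 527163881

527163881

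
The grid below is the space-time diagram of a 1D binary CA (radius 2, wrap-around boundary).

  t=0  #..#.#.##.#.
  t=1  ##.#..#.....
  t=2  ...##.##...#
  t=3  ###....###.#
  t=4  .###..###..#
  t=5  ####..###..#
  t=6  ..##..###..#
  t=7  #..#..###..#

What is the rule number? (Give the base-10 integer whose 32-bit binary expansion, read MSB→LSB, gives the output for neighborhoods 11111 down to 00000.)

  #####|.  b31=0 t=5,i=1
  ####.|#  b30=1 t=3,i=1
  ###.#|.  b29=0 t=3,i=9
  ###..|#  b28=1 t=3,i=2
  ##.##|.  b27=0 t=2,i=5
  ##.#.|.  b26=0 t=0,i=9
  ##..#|.  b25=0 t=4,i=4
  ##...|#  b24=1 t=2,i=8
  #.###|#  b23=1 t=3,i=11
  #.##.|.  b22=0 t=0,i=7
  #.#.#|.  b21=0 t=0,i=5
  #.#..|#  b20=1 t=0,i=0
  #..##|.  b19=0 t=4,i=5
  #..#.|.  b18=0 t=0,i=2
  #...#|#  b17=1 t=2,i=1
  #....|.  b16=0 t=1,i=8
  .####|.  b15=0 t=3,i=0
  .###.|#  b14=1 t=3,i=8
  .##.#|.  b13=0 t=0,i=8
  .##..|#  b12=1 t=2,i=7
  .#.##|#  b11=1 t=0,i=6
  .#.#.|.  b10=0 t=0,i=4
  .#..#|#  b9=1 t=0,i=1
  .#...|#  b8=1 t=1,i=7
  ..###|#  b7=1 t=3,i=7
  ..##.|.  b6=0 t=1,i=0
  ..#.#|#  b5=1 t=0,i=3
  ..#..|#  b4=1 t=1,i=6
  ...##|#  b3=1 t=1,i=11
  ...#.|.  b2=0 t=2,i=10
  ....#|.  b1=0 t=1,i=10
  .....|.  b0=0 t=1,i=9
  bits 01010001100100100101101110111000 = 1368546232

1368546232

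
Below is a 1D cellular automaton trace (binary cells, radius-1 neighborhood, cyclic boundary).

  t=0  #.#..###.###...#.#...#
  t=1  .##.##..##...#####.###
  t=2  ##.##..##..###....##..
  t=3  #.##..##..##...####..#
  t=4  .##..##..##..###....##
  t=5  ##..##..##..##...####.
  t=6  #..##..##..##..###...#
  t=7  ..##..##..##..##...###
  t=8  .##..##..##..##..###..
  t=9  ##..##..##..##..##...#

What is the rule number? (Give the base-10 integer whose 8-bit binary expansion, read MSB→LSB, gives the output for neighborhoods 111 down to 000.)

47

  ###|.  b7=0 t=0,i=6
  ##.|.  b6=0 t=0,i=0
  #.#|#  b5=1 t=0,i=1
  #..|.  b4=0 t=0,i=3
  .##|#  b3=1 t=0,i=5
  .#.|#  b2=1 t=0,i=2
  ..#|#  b1=1 t=0,i=4
  ...|#  b0=1 t=0,i=13
  bits 00101111 = 47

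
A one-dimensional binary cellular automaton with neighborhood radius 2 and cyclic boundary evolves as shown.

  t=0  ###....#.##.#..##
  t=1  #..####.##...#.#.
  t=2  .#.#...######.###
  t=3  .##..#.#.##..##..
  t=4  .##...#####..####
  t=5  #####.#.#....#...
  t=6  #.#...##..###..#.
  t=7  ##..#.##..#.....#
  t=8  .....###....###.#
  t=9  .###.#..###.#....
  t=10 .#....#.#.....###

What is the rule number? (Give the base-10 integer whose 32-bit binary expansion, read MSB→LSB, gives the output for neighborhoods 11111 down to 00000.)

2313363143

  #####|#  b31=1 t=0,i=0
  ####.|.  b30=0 t=0,i=1
  ###.#|.  b29=0 t=1,i=6
  ###..|.  b28=0 t=0,i=2
  ##.##|#  b27=1 t=1,i=7
  ##.#.|.  b26=0 t=0,i=11
  ##..#|.  b25=0 t=3,i=3
  ##...|#  b24=1 t=0,i=3
  #.###|#  b23=1 t=2,i=14
  #.##.|#  b22=1 t=0,i=9
  #.#.#|#  b21=1 t=1,i=15
  #.#..|.  b20=0 t=0,i=12
  #..##|.  b19=0 t=0,i=14
  #..#.|.  b18=0 t=3,i=4
  #...#|#  b17=1 t=1,i=11
  #....|#  b16=1 t=0,i=4
  .####|.  b15=0 t=0,i=16
  .###.|.  b14=0 t=2,i=15
  .##.#|.  b13=0 t=0,i=10
  .##..|#  b12=1 t=1,i=9
  .#.##|#  b11=1 t=0,i=8
  .#.#.|#  b10=1 t=1,i=14
  .#..#|#  b9=1 t=0,i=13
  .#...|.  b8=0 t=2,i=4
  ..###|#  b7=1 t=0,i=15
  ..##.|#  b6=1 t=3,i=1
  ..#.#|.  b5=0 t=0,i=7
  ..#..|.  b4=0 t=5,i=13
  ...##|.  b3=0 t=2,i=6
  ...#.|#  b2=1 t=0,i=6
  ....#|#  b1=1 t=0,i=5
  .....|#  b0=1 t=7,i=13
  bits 10001001111000110001111011000111 = 2313363143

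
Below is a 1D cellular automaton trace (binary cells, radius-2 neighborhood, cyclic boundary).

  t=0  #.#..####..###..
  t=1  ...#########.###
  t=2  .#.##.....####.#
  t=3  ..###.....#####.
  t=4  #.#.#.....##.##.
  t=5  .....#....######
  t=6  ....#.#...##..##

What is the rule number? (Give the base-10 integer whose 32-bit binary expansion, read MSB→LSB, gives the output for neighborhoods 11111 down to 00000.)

  [31] ##### => .  t=1,i=5
  [30] ####. => #  t=0,i=7
  [29] ###.# => #  t=1,i=11
  [28] ###.. => #  t=0,i=8
  [27] ##.## => #  t=1,i=12
  [26] ##.#. => #  t=2,i=14
  [25] ##..# => #  t=0,i=9
  [24] ##... => .  t=1,i=0
  [23] #.### => #  t=1,i=13
  [22] #.##. => #  t=2,i=3
  [21] #.#.# => .  t=2,i=1
  [20] #.#.. => .  t=0,i=2
  [19] #..## => #  t=0,i=4
  [18] #..#. => #  t=0,i=15
  [17] #...# => #  t=1,i=1
  [16] #.... => .  t=2,i=6
  [15] .#### => #  t=0,i=6
  [14] .###. => .  t=0,i=12
  [13] .##.# => #  t=4,i=11
  [12] .##.. => #  t=2,i=4
  [11] .#.## => #  t=2,i=2
  [10] .#.#. => .  t=0,i=1
  [9] .#..# => #  t=0,i=3
  [8] .#... => #  t=4,i=5
  [7] ..### => #  t=0,i=5
  [6] ..##. => #  t=4,i=10
  [5] ..#.# => .  t=0,i=0
  [4] ..#.. => .  t=5,i=5
  [3] ...## => .  t=1,i=2
  [2] ...#. => #  t=5,i=4
  [1] ....# => .  t=2,i=8
  [0] ..... => .  t=2,i=7
  bits 01111110110011101011101111000100 = 2127477700

2127477700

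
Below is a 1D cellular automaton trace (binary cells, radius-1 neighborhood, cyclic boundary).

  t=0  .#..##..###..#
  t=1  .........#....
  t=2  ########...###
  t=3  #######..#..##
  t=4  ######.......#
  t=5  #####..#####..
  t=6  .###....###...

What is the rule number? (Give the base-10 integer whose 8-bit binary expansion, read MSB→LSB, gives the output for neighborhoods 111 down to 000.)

129

  nb ###: next=#  (t=0,i=9, bit7=1)
  nb ##.: next=.  (t=0,i=5, bit6=0)
  nb #.#: next=.  (t=0,i=0, bit5=0)
  nb #..: next=.  (t=0,i=2, bit4=0)
  nb .##: next=.  (t=0,i=4, bit3=0)
  nb .#.: next=.  (t=0,i=1, bit2=0)
  nb ..#: next=.  (t=0,i=3, bit1=0)
  nb ...: next=#  (t=1,i=0, bit0=1)
  bits 10000001 = 129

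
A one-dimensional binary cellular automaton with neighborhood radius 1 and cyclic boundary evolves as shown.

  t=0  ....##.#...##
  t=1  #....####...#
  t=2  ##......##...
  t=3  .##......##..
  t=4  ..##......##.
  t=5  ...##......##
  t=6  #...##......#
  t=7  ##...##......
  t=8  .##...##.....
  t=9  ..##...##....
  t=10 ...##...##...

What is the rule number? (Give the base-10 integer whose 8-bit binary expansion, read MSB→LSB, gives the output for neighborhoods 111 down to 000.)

  nb ###: next=.  (t=1,i=6, bit7=0)
  nb ##.: next=#  (t=0,i=5, bit6=1)
  nb #.#: next=#  (t=0,i=6, bit5=1)
  nb #..: next=#  (t=0,i=0, bit4=1)
  nb .##: next=.  (t=0,i=4, bit3=0)
  nb .#.: next=#  (t=0,i=7, bit2=1)
  nb ..#: next=.  (t=0,i=3, bit1=0)
  nb ...: next=.  (t=0,i=1, bit0=0)
  bits 01110100 = 116

116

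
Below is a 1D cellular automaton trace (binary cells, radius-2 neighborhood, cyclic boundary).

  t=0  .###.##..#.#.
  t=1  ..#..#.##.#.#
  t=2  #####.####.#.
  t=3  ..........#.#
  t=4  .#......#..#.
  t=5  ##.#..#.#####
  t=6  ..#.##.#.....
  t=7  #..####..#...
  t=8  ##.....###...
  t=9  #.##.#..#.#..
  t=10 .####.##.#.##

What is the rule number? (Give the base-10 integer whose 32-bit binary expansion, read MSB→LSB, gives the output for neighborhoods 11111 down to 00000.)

  ##### -> .   bit 31 = 0  t=2,i=2
  ####. -> .   bit 30 = 0  t=2,i=3
  ###.# -> .   bit 29 = 0  t=0,i=3
  ###.. -> .   bit 28 = 0  t=7,i=6
  ##.## -> .   bit 27 = 0  t=0,i=4
  ##.#. -> #   bit 26 = 1  t=1,i=9
  ##..# -> #   bit 25 = 1  t=0,i=7
  ##... -> #   bit 24 = 1  t=8,i=2
  #.### -> .   bit 23 = 0  t=2,i=0
  #.##. -> #   bit 22 = 1  t=0,i=5
  #.#.# -> .   bit 21 = 0  t=1,i=10
  #.#.. -> .   bit 20 = 0  t=0,i=11
  #..## -> .   bit 19 = 0  t=0,i=0
  #..#. -> #   bit 18 = 1  t=0,i=8
  #...# -> .   bit 17 = 0  t=7,i=11
  #.... -> #   bit 16 = 1  t=3,i=1
  .#### -> .   bit 15 = 0  t=2,i=1
  .###. -> #   bit 14 = 1  t=0,i=2
  .##.# -> #   bit 13 = 1  t=1,i=8
  .##.. -> .   bit 12 = 0  t=0,i=6
  .#.## -> #   bit 11 = 1  t=1,i=6
  .#.#. -> #   bit 10 = 1  t=0,i=10
  .#..# -> #   bit 9 = 1  t=0,i=12
  .#... -> .   bit 8 = 0  t=3,i=0
  ..### -> .   bit 7 = 0  t=0,i=1
  ..##. -> #   bit 6 = 1  t=8,i=0
  ..#.# -> .   bit 5 = 0  t=0,i=9
  ..#.. -> #   bit 4 = 1  t=1,i=2
  ...## -> .   bit 3 = 0  t=8,i=6
  ...#. -> .   bit 2 = 0  t=3,i=9
  ....# -> #   bit 1 = 1  t=3,i=8
  ..... -> .   bit 0 = 0  t=3,i=2
  bits 00000111010001010110111001010010 = 121990738

121990738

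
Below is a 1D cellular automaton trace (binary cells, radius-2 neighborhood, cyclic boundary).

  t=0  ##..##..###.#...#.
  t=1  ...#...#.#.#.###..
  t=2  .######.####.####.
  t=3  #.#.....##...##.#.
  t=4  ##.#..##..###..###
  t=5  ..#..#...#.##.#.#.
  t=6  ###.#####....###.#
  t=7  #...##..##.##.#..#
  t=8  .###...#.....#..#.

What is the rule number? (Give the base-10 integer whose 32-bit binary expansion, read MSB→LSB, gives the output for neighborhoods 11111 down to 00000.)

  nb #####: next=.  (t=2,i=3, bit31=0)
  nb ####.: next=.  (t=2,i=5, bit30=0)
  nb ###.#: next=.  (t=0,i=10, bit29=0)
  nb ###..: next=#  (t=1,i=15, bit28=1)
  nb ##.##: next=.  (t=2,i=7, bit27=0)
  nb ##.#.: next=#  (t=0,i=11, bit26=1)
  nb ##..#: next=.  (t=0,i=2, bit25=0)
  nb ##...: next=#  (t=1,i=16, bit24=1)
  nb #.###: next=#  (t=1,i=13, bit23=1)
  nb #.##.: next=.  (t=0,i=0, bit22=0)
  nb #.#.#: next=#  (t=1,i=9, bit21=1)
  nb #.#..: next=.  (t=0,i=12, bit20=0)
  nb #..##: next=#  (t=0,i=3, bit19=1)
  nb #..#.: next=#  (t=5,i=4, bit18=1)
  nb #...#: next=#  (t=0,i=14, bit17=1)
  nb #....: next=.  (t=1,i=17, bit16=0)
  nb .####: next=#  (t=2,i=2, bit15=1)
  nb .###.: next=#  (t=0,i=9, bit14=1)
  nb .##.#: next=.  (t=3,i=14, bit13=0)
  nb .##..: next=.  (t=0,i=1, bit12=0)
  nb .#.##: next=.  (t=0,i=17, bit11=0)
  nb .#.#.: next=#  (t=1,i=8, bit10=1)
  nb .#..#: next=.  (t=4,i=4, bit9=0)
  nb .#...: next=#  (t=0,i=13, bit8=1)
  nb ..###: next=.  (t=0,i=8, bit7=0)
  nb ..##.: next=.  (t=0,i=4, bit6=0)
  nb ..#.#: next=.  (t=0,i=16, bit5=0)
  nb ..#..: next=#  (t=1,i=3, bit4=1)
  nb ...##: next=#  (t=3,i=7, bit3=1)
  nb ...#.: next=#  (t=0,i=15, bit2=1)
  nb ....#: next=#  (t=1,i=1, bit1=1)
  nb .....: next=.  (t=1,i=0, bit0=0)
  bits 00010101101011101100010100011110 = 363775262

363775262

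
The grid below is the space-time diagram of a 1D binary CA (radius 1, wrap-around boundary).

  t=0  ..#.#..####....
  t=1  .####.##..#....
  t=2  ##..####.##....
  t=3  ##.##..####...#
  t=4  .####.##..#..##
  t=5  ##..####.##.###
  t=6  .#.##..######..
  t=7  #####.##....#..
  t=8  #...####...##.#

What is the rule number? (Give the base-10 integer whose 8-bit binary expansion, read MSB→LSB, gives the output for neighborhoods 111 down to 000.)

110

  nb ###: next=.  (t=0,i=8, bit7=0)
  nb ##.: next=#  (t=0,i=10, bit6=1)
  nb #.#: next=#  (t=0,i=3, bit5=1)
  nb #..: next=.  (t=0,i=5, bit4=0)
  nb .##: next=#  (t=0,i=7, bit3=1)
  nb .#.: next=#  (t=0,i=2, bit2=1)
  nb ..#: next=#  (t=0,i=1, bit1=1)
  nb ...: next=.  (t=0,i=0, bit0=0)
  bits 01101110 = 110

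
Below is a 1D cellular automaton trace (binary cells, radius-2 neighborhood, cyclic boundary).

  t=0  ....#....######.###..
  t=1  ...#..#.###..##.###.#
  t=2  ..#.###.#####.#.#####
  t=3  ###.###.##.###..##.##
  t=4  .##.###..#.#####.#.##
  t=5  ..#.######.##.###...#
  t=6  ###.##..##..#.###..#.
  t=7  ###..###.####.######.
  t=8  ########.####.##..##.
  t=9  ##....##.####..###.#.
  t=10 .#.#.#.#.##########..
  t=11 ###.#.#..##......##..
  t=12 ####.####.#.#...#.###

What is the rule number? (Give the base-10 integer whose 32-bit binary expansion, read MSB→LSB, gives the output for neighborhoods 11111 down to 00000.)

  nb #####: next=.  (t=0,i=11, bit31=0)
  nb ####.: next=#  (t=0,i=13, bit30=1)
  nb ###.#: next=#  (t=0,i=14, bit29=1)
  nb ###..: next=#  (t=0,i=18, bit28=1)
  nb ##.##: next=.  (t=0,i=15, bit27=0)
  nb ##.#.: next=#  (t=1,i=19, bit26=1)
  nb ##..#: next=#  (t=1,i=11, bit25=1)
  nb ##...: next=.  (t=0,i=19, bit24=0)
  nb #.###: next=#  (t=0,i=16, bit23=1)
  nb #.##.: next=.  (t=3,i=8, bit22=0)
  nb #.#.#: next=.  (t=2,i=14, bit21=0)
  nb #.#..: next=#  (t=1,i=20, bit20=1)
  nb #..##: next=#  (t=1,i=12, bit19=1)
  nb #..#.: next=#  (t=1,i=5, bit18=1)
  nb #...#: next=.  (t=1,i=1, bit17=0)
  nb #....: next=#  (t=0,i=6, bit16=1)
  nb .####: next=#  (t=0,i=10, bit15=1)
  nb .###.: next=#  (t=0,i=17, bit14=1)
  nb .##.#: next=#  (t=1,i=14, bit13=1)
  nb .##..: next=#  (t=6,i=5, bit12=1)
  nb .#.##: next=.  (t=1,i=7, bit11=0)
  nb .#.#.: next=#  (t=10,i=2, bit10=1)
  nb .#..#: next=#  (t=1,i=4, bit9=1)
  nb .#...: next=.  (t=0,i=5, bit8=0)
  nb ..###: next=#  (t=0,i=9, bit7=1)
  nb ..##.: next=.  (t=1,i=13, bit6=0)
  nb ..#.#: next=#  (t=1,i=6, bit5=1)
  nb ..#..: next=.  (t=0,i=4, bit4=0)
  nb ...##: next=#  (t=0,i=8, bit3=1)
  nb ...#.: next=#  (t=0,i=3, bit2=1)
  nb ....#: next=.  (t=0,i=2, bit1=0)
  nb .....: next=.  (t=0,i=0, bit0=0)
  bits 01110110100111011111011010101100 = 1990063788

1990063788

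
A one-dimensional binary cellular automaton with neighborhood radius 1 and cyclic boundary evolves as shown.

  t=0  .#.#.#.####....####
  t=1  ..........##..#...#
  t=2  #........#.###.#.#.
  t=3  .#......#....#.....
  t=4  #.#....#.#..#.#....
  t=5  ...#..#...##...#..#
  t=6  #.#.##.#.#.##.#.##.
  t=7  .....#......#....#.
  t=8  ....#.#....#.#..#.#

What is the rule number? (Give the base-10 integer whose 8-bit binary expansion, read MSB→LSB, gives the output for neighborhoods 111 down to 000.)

  ###|.  b7=0 t=0,i=8
  ##.|#  b6=1 t=0,i=10
  #.#|.  b5=0 t=0,i=0
  #..|#  b4=1 t=0,i=11
  .##|.  b3=0 t=0,i=7
  .#.|.  b2=0 t=0,i=1
  ..#|#  b1=1 t=0,i=14
  ...|.  b0=0 t=0,i=12
  bits 01010010 = 82

82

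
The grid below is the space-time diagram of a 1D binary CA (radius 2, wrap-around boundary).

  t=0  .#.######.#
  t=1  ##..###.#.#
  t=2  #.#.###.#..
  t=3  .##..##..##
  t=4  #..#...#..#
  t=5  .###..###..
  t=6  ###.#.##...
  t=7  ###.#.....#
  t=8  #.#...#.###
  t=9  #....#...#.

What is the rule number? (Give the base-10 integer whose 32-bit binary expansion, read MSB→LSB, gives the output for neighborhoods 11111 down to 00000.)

  nb #####: next=#  (t=0,i=5, bit31=1)
  nb ####.: next=.  (t=0,i=7, bit30=0)
  nb ###.#: next=#  (t=0,i=8, bit29=1)
  nb ###..: next=.  (t=1,i=1, bit28=0)
  nb ##.##: next=#  (t=3,i=0, bit27=1)
  nb ##.#.: next=.  (t=0,i=9, bit26=0)
  nb ##..#: next=#  (t=1,i=2, bit25=1)
  nb ##...: next=.  (t=5,i=9, bit24=0)
  nb #.###: next=.  (t=0,i=3, bit23=0)
  nb #.##.: next=.  (t=3,i=1, bit22=0)
  nb #.#.#: next=#  (t=0,i=1, bit21=1)
  nb #.#..: next=.  (t=2,i=8, bit20=0)
  nb #..##: next=.  (t=1,i=3, bit19=0)
  nb #..#.: next=#  (t=2,i=10, bit18=1)
  nb #...#: next=.  (t=4,i=5, bit17=0)
  nb #....: next=#  (t=7,i=6, bit16=1)
  nb .####: next=#  (t=0,i=4, bit15=1)
  nb .###.: next=#  (t=1,i=0, bit14=1)
  nb .##.#: next=#  (t=3,i=10, bit13=1)
  nb .##..: next=.  (t=3,i=2, bit12=0)
  nb .#.##: next=.  (t=0,i=2, bit11=0)
  nb .#.#.: next=#  (t=0,i=0, bit10=1)
  nb .#..#: next=#  (t=2,i=9, bit9=1)
  nb .#...: next=.  (t=4,i=4, bit8=0)
  nb ..###: next=#  (t=1,i=4, bit7=1)
  nb ..##.: next=.  (t=3,i=5, bit6=0)
  nb ..#.#: next=.  (t=2,i=0, bit5=0)
  nb ..#..: next=#  (t=4,i=3, bit4=1)
  nb ...##: next=#  (t=5,i=0, bit3=1)
  nb ...#.: next=#  (t=4,i=6, bit2=1)
  nb ....#: next=#  (t=7,i=8, bit1=1)
  nb .....: next=.  (t=7,i=7, bit0=0)
  bits 10101010001001011110011010011110 = 2854610590

2854610590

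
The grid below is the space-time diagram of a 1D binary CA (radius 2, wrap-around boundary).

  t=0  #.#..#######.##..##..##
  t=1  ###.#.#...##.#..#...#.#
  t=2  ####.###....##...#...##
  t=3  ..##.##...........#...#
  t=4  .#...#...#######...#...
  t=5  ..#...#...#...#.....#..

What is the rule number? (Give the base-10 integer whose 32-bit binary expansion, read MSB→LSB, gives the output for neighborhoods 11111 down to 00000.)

  #####|.  b31=0 t=0,i=7
  ####.|#  b30=1 t=0,i=10
  ###.#|#  b29=1 t=0,i=0
  ###..|.  b28=0 t=2,i=7
  ##.##|.  b27=0 t=0,i=12
  ##.#.|#  b26=1 t=0,i=1
  ##..#|.  b25=0 t=0,i=15
  ##...|.  b24=0 t=2,i=8
  #.###|#  b23=1 t=1,i=22
  #.##.|#  b22=1 t=0,i=13
  #.#.#|.  b21=0 t=1,i=4
  #.#..|#  b20=1 t=0,i=2
  #..##|#  b19=1 t=0,i=4
  #..#.|.  b18=0 t=1,i=15
  #...#|.  b17=0 t=1,i=8
  #....|.  b16=0 t=2,i=9
  .####|#  b15=1 t=0,i=6
  .###.|#  b14=1 t=0,i=22
  .##.#|.  b13=0 t=1,i=11
  .##..|.  b12=0 t=0,i=14
  .#.##|#  b11=1 t=1,i=21
  .#.#.|#  b10=1 t=1,i=5
  .#..#|.  b9=0 t=0,i=3
  .#...|#  b8=1 t=1,i=7
  ..###|.  b7=0 t=0,i=5
  ..##.|.  b6=0 t=0,i=17
  ..#.#|.  b5=0 t=1,i=20
  ..#..|.  b4=0 t=1,i=16
  ...##|.  b3=0 t=1,i=9
  ...#.|.  b2=0 t=1,i=19
  ....#|.  b1=0 t=2,i=10
  .....|#  b0=1 t=3,i=9
  bits 01100100110110001100110100000001 = 1691929857

1691929857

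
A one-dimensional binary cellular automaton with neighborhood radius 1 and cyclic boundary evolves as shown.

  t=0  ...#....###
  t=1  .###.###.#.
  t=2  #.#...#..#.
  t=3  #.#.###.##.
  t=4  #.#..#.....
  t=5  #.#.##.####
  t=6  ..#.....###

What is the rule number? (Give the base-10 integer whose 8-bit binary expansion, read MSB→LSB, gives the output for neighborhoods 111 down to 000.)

135

  ### -> #   bit 7 = 1  t=0,i=9
  ##. -> .   bit 6 = 0  t=0,i=10
  #.# -> .   bit 5 = 0  t=1,i=4
  #.. -> .   bit 4 = 0  t=0,i=0
  .## -> .   bit 3 = 0  t=0,i=8
  .#. -> #   bit 2 = 1  t=0,i=3
  ..# -> #   bit 1 = 1  t=0,i=2
  ... -> #   bit 0 = 1  t=0,i=1
  bits 10000111 = 135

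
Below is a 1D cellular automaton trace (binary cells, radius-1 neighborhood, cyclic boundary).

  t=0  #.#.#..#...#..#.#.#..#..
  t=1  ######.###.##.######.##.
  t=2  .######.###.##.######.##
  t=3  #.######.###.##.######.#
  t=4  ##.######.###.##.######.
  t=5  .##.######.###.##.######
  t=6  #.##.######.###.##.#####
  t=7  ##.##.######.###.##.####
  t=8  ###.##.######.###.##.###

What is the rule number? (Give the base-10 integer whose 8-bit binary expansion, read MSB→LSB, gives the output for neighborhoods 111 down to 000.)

245

  ### -> #   bit 7 = 1  t=1,i=1
  ##. -> #   bit 6 = 1  t=1,i=5
  #.# -> #   bit 5 = 1  t=0,i=1
  #.. -> #   bit 4 = 1  t=0,i=5
  .## -> .   bit 3 = 0  t=1,i=0
  .#. -> #   bit 2 = 1  t=0,i=0
  ..# -> .   bit 1 = 0  t=0,i=6
  ... -> #   bit 0 = 1  t=0,i=9
  bits 11110101 = 245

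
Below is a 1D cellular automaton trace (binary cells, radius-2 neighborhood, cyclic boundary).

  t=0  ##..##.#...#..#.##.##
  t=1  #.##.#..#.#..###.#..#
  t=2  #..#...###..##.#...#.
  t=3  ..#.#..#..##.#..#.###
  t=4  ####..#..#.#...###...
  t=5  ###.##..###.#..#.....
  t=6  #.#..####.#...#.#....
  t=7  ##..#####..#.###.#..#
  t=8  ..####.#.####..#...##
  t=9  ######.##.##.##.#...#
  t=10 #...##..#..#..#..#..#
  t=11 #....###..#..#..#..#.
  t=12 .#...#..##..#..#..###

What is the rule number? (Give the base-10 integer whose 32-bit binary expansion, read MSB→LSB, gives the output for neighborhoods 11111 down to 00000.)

  #####|.  b31=0 t=7,i=6
  ####.|#  b30=1 t=0,i=0
  ###.#|#  b29=1 t=1,i=15
  ###..|.  b28=0 t=0,i=1
  ##.##|.  b27=0 t=0,i=18
  ##.#.|.  b26=0 t=0,i=6
  ##..#|#  b25=1 t=0,i=2
  ##...|.  b24=0 t=4,i=18
  #.###|.  b23=0 t=0,i=19
  #.##.|.  b22=0 t=0,i=16
  #.#.#|#  b21=1 t=8,i=7
  #.#..|.  b20=0 t=0,i=7
  #..##|#  b19=1 t=0,i=3
  #..#.|#  b18=1 t=0,i=13
  #...#|.  b17=0 t=0,i=9
  #....|.  b16=0 t=5,i=17
  .####|#  b15=1 t=0,i=20
  .###.|.  b14=0 t=1,i=14
  .##.#|#  b13=1 t=0,i=5
  .##..|#  b12=1 t=5,i=5
  .#.##|#  b11=1 t=0,i=15
  .#.#.|#  b10=1 t=1,i=9
  .#..#|.  b9=0 t=0,i=12
  .#...|#  b8=1 t=0,i=8
  ..###|#  b7=1 t=1,i=13
  ..##.|.  b6=0 t=0,i=4
  ..#.#|#  b5=1 t=0,i=14
  ..#..|.  b4=0 t=0,i=11
  ...##|.  b3=0 t=2,i=6
  ...#.|#  b2=1 t=0,i=10
  ....#|.  b1=0 t=5,i=19
  .....|.  b0=0 t=5,i=18
  bits 01100010001011001011110110100100 = 1647099300

1647099300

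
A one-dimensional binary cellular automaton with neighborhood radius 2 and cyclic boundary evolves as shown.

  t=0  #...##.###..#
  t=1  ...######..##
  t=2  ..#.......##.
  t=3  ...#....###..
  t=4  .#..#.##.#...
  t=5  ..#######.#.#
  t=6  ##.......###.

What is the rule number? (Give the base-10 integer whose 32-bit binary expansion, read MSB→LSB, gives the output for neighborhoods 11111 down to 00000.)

  nb #####: next=.  (t=1,i=5, bit31=0)
  nb ####.: next=.  (t=1,i=7, bit30=0)
  nb ###.#: next=.  (t=5,i=8, bit29=0)
  nb ###..: next=.  (t=0,i=9, bit28=0)
  nb ##.##: next=#  (t=0,i=6, bit27=1)
  nb ##.#.: next=#  (t=4,i=8, bit26=1)
  nb ##..#: next=.  (t=0,i=10, bit25=0)
  nb ##...: next=.  (t=0,i=1, bit24=0)
  nb #.###: next=#  (t=0,i=7, bit23=1)
  nb #.##.: next=#  (t=4,i=6, bit22=1)
  nb #.#.#: next=#  (t=5,i=10, bit21=1)
  nb #.#..: next=.  (t=4,i=9, bit20=0)
  nb #..##: next=#  (t=0,i=11, bit19=1)
  nb #..#.: next=#  (t=4,i=3, bit18=1)
  nb #...#: next=.  (t=0,i=2, bit17=0)
  nb #....: next=.  (t=2,i=4, bit16=0)
  nb .####: next=.  (t=1,i=4, bit15=0)
  nb .###.: next=#  (t=0,i=8, bit14=1)
  nb .##.#: next=#  (t=0,i=5, bit13=1)
  nb .##..: next=.  (t=0,i=0, bit12=0)
  nb .#.##: next=#  (t=4,i=5, bit11=1)
  nb .#.#.: next=#  (t=5,i=11, bit10=1)
  nb .#..#: next=#  (t=4,i=2, bit9=1)
  nb .#...: next=#  (t=2,i=3, bit8=1)
  nb ..###: next=.  (t=1,i=3, bit7=0)
  nb ..##.: next=#  (t=0,i=4, bit6=1)
  nb ..#.#: next=#  (t=4,i=4, bit5=1)
  nb ..#..: next=.  (t=2,i=2, bit4=0)
  nb ...##: next=#  (t=0,i=3, bit3=1)
  nb ...#.: next=.  (t=2,i=1, bit2=0)
  nb ....#: next=#  (t=2,i=8, bit1=1)
  nb .....: next=.  (t=2,i=5, bit0=0)
  bits 00001100111011000110111101101010 = 216821610

216821610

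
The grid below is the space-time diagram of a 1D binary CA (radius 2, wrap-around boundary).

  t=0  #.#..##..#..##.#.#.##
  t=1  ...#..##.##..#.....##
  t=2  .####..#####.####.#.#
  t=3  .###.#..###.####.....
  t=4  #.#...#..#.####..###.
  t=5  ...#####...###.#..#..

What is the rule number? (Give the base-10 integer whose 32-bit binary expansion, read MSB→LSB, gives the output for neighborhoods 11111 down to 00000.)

  #####|#  b31=1 t=2,i=9
  ####.|#  b30=1 t=2,i=3
  ###.#|.  b29=0 t=0,i=0
  ###..|.  b28=0 t=2,i=4
  ##.##|#  b27=1 t=1,i=8
  ##.#.|.  b26=0 t=0,i=1
  ##..#|#  b25=1 t=0,i=7
  ##...|.  b24=0 t=1,i=0
  #.###|#  b23=1 t=0,i=19
  #.##.|#  b22=1 t=1,i=9
  #.#.#|.  b21=0 t=0,i=15
  #.#..|.  b20=0 t=0,i=2
  #..##|.  b19=0 t=0,i=4
  #..#.|.  b18=0 t=0,i=8
  #...#|#  b17=1 t=1,i=1
  #....|#  b16=1 t=1,i=15
  .####|#  b15=1 t=2,i=2
  .###.|#  b14=1 t=0,i=20
  .##.#|#  b13=1 t=0,i=13
  .##..|#  b12=1 t=0,i=6
  .#.##|.  b11=0 t=0,i=18
  .#.#.|.  b10=0 t=0,i=16
  .#..#|#  b9=1 t=0,i=3
  .#...|#  b8=1 t=1,i=14
  ..###|.  b7=0 t=2,i=7
  ..##.|.  b6=0 t=0,i=5
  ..#.#|.  b5=0 t=4,i=9
  ..#..|#  b4=1 t=0,i=9
  ...##|#  b3=1 t=1,i=18
  ...#.|#  b2=1 t=1,i=2
  ....#|.  b1=0 t=1,i=17
  .....|#  b0=1 t=1,i=16
  bits 11001010110000111111001100011101 = 3401839389

3401839389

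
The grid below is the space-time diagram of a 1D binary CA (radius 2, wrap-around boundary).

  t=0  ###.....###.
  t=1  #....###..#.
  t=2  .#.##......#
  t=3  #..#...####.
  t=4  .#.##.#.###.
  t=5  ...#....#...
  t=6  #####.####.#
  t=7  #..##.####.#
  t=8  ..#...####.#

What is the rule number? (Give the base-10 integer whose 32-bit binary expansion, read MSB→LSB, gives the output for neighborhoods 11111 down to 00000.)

1623754527

  nb #####: next=.  (t=6,i=1, bit31=0)
  nb ####.: next=#  (t=3,i=9, bit30=1)
  nb ###.#: next=#  (t=0,i=10, bit29=1)
  nb ###..: next=.  (t=0,i=2, bit28=0)
  nb ##.##: next=.  (t=0,i=11, bit27=0)
  nb ##.#.: next=.  (t=3,i=11, bit26=0)
  nb ##..#: next=.  (t=1,i=8, bit25=0)
  nb ##...: next=.  (t=0,i=3, bit24=0)
  nb #.###: next=#  (t=0,i=0, bit23=1)
  nb #.##.: next=#  (t=2,i=3, bit22=1)
  nb #.#.#: next=.  (t=2,i=1, bit21=0)
  nb #.#..: next=.  (t=1,i=0, bit20=0)
  nb #..##: next=#  (t=7,i=2, bit19=1)
  nb #..#.: next=.  (t=1,i=9, bit18=0)
  nb #...#: next=.  (t=3,i=5, bit17=0)
  nb #....: next=.  (t=0,i=4, bit16=0)
  nb .####: next=#  (t=3,i=8, bit15=1)
  nb .###.: next=.  (t=0,i=1, bit14=0)
  nb .##.#: next=.  (t=4,i=4, bit13=0)
  nb .##..: next=.  (t=2,i=4, bit12=0)
  nb .#.##: next=.  (t=2,i=2, bit11=0)
  nb .#.#.: next=#  (t=1,i=11, bit10=1)
  nb .#..#: next=#  (t=3,i=1, bit9=1)
  nb .#...: next=#  (t=1,i=1, bit8=1)
  nb ..###: next=.  (t=0,i=8, bit7=0)
  nb ..##.: next=.  (t=7,i=3, bit6=0)
  nb ..#.#: next=.  (t=1,i=10, bit5=0)
  nb ..#..: next=#  (t=3,i=3, bit4=1)
  nb ...##: next=#  (t=0,i=7, bit3=1)
  nb ...#.: next=#  (t=2,i=10, bit2=1)
  nb ....#: next=#  (t=0,i=6, bit1=1)
  nb .....: next=#  (t=0,i=5, bit0=1)
  bits 01100000110010001000011100011111 = 1623754527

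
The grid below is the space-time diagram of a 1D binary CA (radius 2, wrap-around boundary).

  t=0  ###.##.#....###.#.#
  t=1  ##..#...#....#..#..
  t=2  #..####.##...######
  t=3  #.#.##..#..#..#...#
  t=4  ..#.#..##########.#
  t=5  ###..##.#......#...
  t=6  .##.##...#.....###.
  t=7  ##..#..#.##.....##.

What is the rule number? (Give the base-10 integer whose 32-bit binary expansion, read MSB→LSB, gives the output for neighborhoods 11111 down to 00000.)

1349436272

  ##### -> .   bit 31 = 0  t=2,i=15
  ####. -> #   bit 30 = 1  t=0,i=1
  ###.# -> .   bit 29 = 0  t=0,i=2
  ###.. -> #   bit 28 = 1  t=2,i=0
  ##.## -> .   bit 27 = 0  t=0,i=3
  ##.#. -> .   bit 26 = 0  t=0,i=6
  ##..# -> .   bit 25 = 0  t=1,i=2
  ##... -> .   bit 24 = 0  t=2,i=10
  #.### -> .   bit 23 = 0  t=0,i=18
  #.##. -> #   bit 22 = 1  t=0,i=4
  #.#.# -> #   bit 21 = 1  t=0,i=16
  #.#.. -> .   bit 20 = 0  t=0,i=7
  #..## -> #   bit 19 = 1  t=1,i=18
  #..#. -> #   bit 18 = 1  t=1,i=3
  #...# -> #   bit 17 = 1  t=1,i=6
  #.... -> .   bit 16 = 0  t=0,i=9
  .#### -> #   bit 15 = 1  t=0,i=0
  .###. -> #   bit 14 = 1  t=0,i=13
  .##.# -> .   bit 13 = 0  t=0,i=5
  .##.. -> .   bit 12 = 0  t=1,i=1
  .#.## -> .   bit 11 = 0  t=0,i=17
  .#.#. -> .   bit 10 = 0  t=4,i=3
  .#..# -> #   bit 9 = 1  t=1,i=14
  .#... -> #   bit 8 = 1  t=0,i=8
  ..### -> .   bit 7 = 0  t=0,i=12
  ..##. -> #   bit 6 = 1  t=1,i=0
  ..#.# -> #   bit 5 = 1  t=4,i=2
  ..#.. -> #   bit 4 = 1  t=1,i=4
  ...## -> .   bit 3 = 0  t=0,i=11
  ...#. -> .   bit 2 = 0  t=1,i=7
  ....# -> .   bit 1 = 0  t=0,i=10
  ..... -> .   bit 0 = 0  t=5,i=11
  bits 01010000011011101100001101110000 = 1349436272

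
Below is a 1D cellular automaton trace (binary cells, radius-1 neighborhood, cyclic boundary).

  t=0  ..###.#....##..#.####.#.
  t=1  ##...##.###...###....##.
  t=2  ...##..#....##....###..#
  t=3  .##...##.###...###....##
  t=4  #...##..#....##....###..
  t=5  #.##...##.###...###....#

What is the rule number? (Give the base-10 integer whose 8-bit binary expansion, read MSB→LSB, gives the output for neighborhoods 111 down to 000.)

39

  ###|.  b7=0 t=0,i=3
  ##.|.  b6=0 t=0,i=4
  #.#|#  b5=1 t=0,i=5
  #..|.  b4=0 t=0,i=7
  .##|.  b3=0 t=0,i=2
  .#.|#  b2=1 t=0,i=6
  ..#|#  b1=1 t=0,i=1
  ...|#  b0=1 t=0,i=0
  bits 00100111 = 39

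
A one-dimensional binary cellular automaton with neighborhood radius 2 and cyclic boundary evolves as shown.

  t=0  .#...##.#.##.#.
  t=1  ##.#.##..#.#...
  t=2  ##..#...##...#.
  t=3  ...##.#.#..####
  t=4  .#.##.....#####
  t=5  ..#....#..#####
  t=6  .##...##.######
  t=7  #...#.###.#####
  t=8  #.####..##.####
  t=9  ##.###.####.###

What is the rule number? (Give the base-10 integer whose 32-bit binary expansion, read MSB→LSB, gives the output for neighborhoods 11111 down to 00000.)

4161710325

  nb #####: next=#  (t=4,i=12, bit31=1)
  nb ####.: next=#  (t=3,i=13, bit30=1)
  nb ###.#: next=#  (t=4,i=14, bit29=1)
  nb ###..: next=#  (t=3,i=14, bit28=1)
  nb ##.##: next=#  (t=6,i=0, bit27=1)
  nb ##.#.: next=.  (t=0,i=7, bit26=0)
  nb ##..#: next=.  (t=1,i=7, bit25=0)
  nb ##...: next=.  (t=2,i=10, bit24=0)
  nb #.###: next=.  (t=6,i=9, bit23=0)
  nb #.##.: next=.  (t=0,i=10, bit22=0)
  nb #.#.#: next=.  (t=0,i=8, bit21=0)
  nb #.#..: next=.  (t=0,i=13, bit20=0)
  nb #..##: next=#  (t=3,i=10, bit19=1)
  nb #..#.: next=#  (t=0,i=0, bit18=1)
  nb #...#: next=#  (t=0,i=3, bit17=1)
  nb #....: next=.  (t=4,i=6, bit16=0)
  nb .####: next=#  (t=3,i=12, bit15=1)
  nb .###.: next=.  (t=7,i=7, bit14=0)
  nb .##.#: next=#  (t=0,i=6, bit13=1)
  nb .##..: next=.  (t=1,i=6, bit12=0)
  nb .#.##: next=#  (t=0,i=9, bit11=1)
  nb .#.#.: next=.  (t=1,i=10, bit10=0)
  nb .#..#: next=.  (t=0,i=14, bit9=0)
  nb .#...: next=.  (t=0,i=2, bit8=0)
  nb ..###: next=#  (t=3,i=11, bit7=1)
  nb ..##.: next=#  (t=0,i=5, bit6=1)
  nb ..#.#: next=#  (t=1,i=9, bit5=1)
  nb ..#..: next=#  (t=0,i=1, bit4=1)
  nb ...##: next=.  (t=0,i=4, bit3=0)
  nb ...#.: next=#  (t=2,i=12, bit2=1)
  nb ....#: next=.  (t=4,i=8, bit1=0)
  nb .....: next=#  (t=4,i=7, bit0=1)
  bits 11111000000011101010100011110101 = 4161710325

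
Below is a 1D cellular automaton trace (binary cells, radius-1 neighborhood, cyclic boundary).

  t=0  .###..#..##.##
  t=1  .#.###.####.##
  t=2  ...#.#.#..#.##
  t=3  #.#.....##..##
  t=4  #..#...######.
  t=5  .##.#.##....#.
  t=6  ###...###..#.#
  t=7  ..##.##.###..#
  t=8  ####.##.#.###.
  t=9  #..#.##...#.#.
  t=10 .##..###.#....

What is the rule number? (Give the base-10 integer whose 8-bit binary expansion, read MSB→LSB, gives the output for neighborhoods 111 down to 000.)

  [7] ### => .  t=0,i=2
  [6] ##. => #  t=0,i=3
  [5] #.# => .  t=0,i=0
  [4] #.. => #  t=0,i=4
  [3] .## => #  t=0,i=1
  [2] .#. => .  t=0,i=6
  [1] ..# => #  t=0,i=5
  [0] ... => .  t=2,i=1
  bits 01011010 = 90

90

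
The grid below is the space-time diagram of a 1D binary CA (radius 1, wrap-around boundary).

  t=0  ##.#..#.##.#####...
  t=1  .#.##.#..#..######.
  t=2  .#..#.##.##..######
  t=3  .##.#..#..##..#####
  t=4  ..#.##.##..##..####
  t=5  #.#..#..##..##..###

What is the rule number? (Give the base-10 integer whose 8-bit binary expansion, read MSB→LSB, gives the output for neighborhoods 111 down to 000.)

213

  nb ###: next=#  (t=0,i=12, bit7=1)
  nb ##.: next=#  (t=0,i=1, bit6=1)
  nb #.#: next=.  (t=0,i=2, bit5=0)
  nb #..: next=#  (t=0,i=4, bit4=1)
  nb .##: next=.  (t=0,i=0, bit3=0)
  nb .#.: next=#  (t=0,i=3, bit2=1)
  nb ..#: next=.  (t=0,i=5, bit1=0)
  nb ...: next=#  (t=0,i=17, bit0=1)
  bits 11010101 = 213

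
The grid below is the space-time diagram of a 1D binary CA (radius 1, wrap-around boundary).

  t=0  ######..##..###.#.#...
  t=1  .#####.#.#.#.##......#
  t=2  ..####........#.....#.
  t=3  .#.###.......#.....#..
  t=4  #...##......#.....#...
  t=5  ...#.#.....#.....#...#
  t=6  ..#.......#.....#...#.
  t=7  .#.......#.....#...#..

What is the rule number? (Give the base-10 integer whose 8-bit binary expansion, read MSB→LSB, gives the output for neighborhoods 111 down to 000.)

  ###|#  b7=1 t=0,i=1
  ##.|#  b6=1 t=0,i=5
  #.#|.  b5=0 t=0,i=15
  #..|.  b4=0 t=0,i=6
  .##|.  b3=0 t=0,i=0
  .#.|.  b2=0 t=0,i=16
  ..#|#  b1=1 t=0,i=7
  ...|.  b0=0 t=0,i=20
  bits 11000010 = 194

194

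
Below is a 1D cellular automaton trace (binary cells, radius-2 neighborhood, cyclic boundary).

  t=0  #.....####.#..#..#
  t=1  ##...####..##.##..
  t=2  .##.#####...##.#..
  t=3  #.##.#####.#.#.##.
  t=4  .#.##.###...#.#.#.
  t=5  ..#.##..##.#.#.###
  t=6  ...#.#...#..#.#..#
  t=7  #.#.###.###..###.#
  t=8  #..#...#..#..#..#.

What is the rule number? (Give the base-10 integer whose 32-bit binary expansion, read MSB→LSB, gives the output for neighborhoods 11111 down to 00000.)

3641753500

  [31] ##### => #  t=2,i=6
  [30] ####. => #  t=0,i=8
  [29] ###.# => .  t=0,i=9
  [28] ###.. => #  t=1,i=8
  [27] ##.## => #  t=1,i=13
  [26] ##.#. => .  t=0,i=10
  [25] ##..# => .  t=1,i=9
  [24] ##... => #  t=0,i=1
  [23] #.### => .  t=2,i=4
  [22] #.##. => .  t=1,i=14
  [21] #.#.# => .  t=3,i=0
  [20] #.#.. => #  t=0,i=11
  [19] #..## => .  t=0,i=16
  [18] #..#. => .  t=0,i=13
  [17] #...# => .  t=1,i=3
  [16] #.... => .  t=0,i=2
  [15] .#### => #  t=0,i=7
  [14] .###. => .  t=4,i=7
  [13] .##.# => #  t=1,i=12
  [12] .##.. => #  t=0,i=0
  [11] .#.## => #  t=3,i=1
  [10] .#.#. => #  t=3,i=12
  [9] .#..# => #  t=0,i=12
  [8] .#... => #  t=2,i=16
  [7] ..### => #  t=0,i=6
  [6] ..##. => .  t=0,i=17
  [5] ..#.# => .  t=4,i=1
  [4] ..#.. => #  t=0,i=14
  [3] ...## => #  t=0,i=5
  [2] ...#. => #  t=4,i=11
  [1] ....# => .  t=0,i=4
  [0] ..... => .  t=0,i=3
  bits 11011001000100001011111110011100 = 3641753500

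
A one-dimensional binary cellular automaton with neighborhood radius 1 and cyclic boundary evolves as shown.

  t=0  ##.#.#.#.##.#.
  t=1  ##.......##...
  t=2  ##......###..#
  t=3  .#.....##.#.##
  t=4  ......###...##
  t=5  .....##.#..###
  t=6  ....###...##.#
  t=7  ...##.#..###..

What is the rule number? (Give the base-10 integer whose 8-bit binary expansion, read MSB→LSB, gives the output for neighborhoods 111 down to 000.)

74

  ### -> .   bit 7 = 0  t=2,i=0
  ##. -> #   bit 6 = 1  t=0,i=1
  #.# -> .   bit 5 = 0  t=0,i=2
  #.. -> .   bit 4 = 0  t=1,i=2
  .## -> #   bit 3 = 1  t=0,i=0
  .#. -> .   bit 2 = 0  t=0,i=3
  ..# -> #   bit 1 = 1  t=1,i=8
  ... -> .   bit 0 = 0  t=1,i=3
  bits 01001010 = 74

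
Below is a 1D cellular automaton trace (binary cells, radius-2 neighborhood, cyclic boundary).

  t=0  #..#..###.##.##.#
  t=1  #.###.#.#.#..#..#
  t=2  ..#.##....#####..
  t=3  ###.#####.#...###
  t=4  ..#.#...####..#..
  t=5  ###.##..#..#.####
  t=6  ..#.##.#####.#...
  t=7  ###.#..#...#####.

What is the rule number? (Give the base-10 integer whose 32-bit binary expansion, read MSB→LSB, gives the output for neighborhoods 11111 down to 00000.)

903156662

  ##### -> .   bit 31 = 0  t=2,i=12
  ####. -> .   bit 30 = 0  t=2,i=13
  ###.# -> #   bit 29 = 1  t=0,i=8
  ###.. -> #   bit 28 = 1  t=2,i=14
  ##.## -> .   bit 27 = 0  t=0,i=9
  ##.#. -> #   bit 26 = 1  t=1,i=5
  ##..# -> .   bit 25 = 0  t=0,i=1
  ##... -> #   bit 24 = 1  t=2,i=6
  #.### -> #   bit 23 = 1  t=1,i=2
  #.##. -> #   bit 22 = 1  t=0,i=10
  #.#.# -> .   bit 21 = 0  t=1,i=6
  #.#.. -> #   bit 20 = 1  t=1,i=10
  #..## -> .   bit 19 = 0  t=0,i=5
  #..#. -> #   bit 18 = 1  t=0,i=2
  #...# -> .   bit 17 = 0  t=3,i=12
  #.... -> #   bit 16 = 1  t=2,i=7
  .#### -> .   bit 15 = 0  t=2,i=11
  .###. -> .   bit 14 = 0  t=0,i=7
  .##.# -> .   bit 13 = 0  t=0,i=11
  .##.. -> #   bit 12 = 1  t=0,i=0
  .#.## -> .   bit 11 = 0  t=2,i=3
  .#.#. -> .   bit 10 = 0  t=1,i=7
  .#..# -> #   bit 9 = 1  t=0,i=4
  .#... -> #   bit 8 = 1  t=3,i=11
  ..### -> #   bit 7 = 1  t=0,i=6
  ..##. -> .   bit 6 = 0  t=1,i=16
  ..#.# -> #   bit 5 = 1  t=2,i=2
  ..#.. -> #   bit 4 = 1  t=0,i=3
  ...## -> .   bit 3 = 0  t=2,i=9
  ...#. -> #   bit 2 = 1  t=2,i=1
  ....# -> #   bit 1 = 1  t=2,i=0
  ..... -> .   bit 0 = 0  t=6,i=16
  bits 00110101110101010001001110110110 = 903156662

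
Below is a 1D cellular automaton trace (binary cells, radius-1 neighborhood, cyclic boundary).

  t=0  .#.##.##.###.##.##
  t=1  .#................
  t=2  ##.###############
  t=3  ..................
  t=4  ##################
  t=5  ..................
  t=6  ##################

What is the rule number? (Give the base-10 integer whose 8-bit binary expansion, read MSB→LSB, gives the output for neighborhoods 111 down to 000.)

7

  nb ###: next=.  (t=0,i=10, bit7=0)
  nb ##.: next=.  (t=0,i=4, bit6=0)
  nb #.#: next=.  (t=0,i=0, bit5=0)
  nb #..: next=.  (t=1,i=2, bit4=0)
  nb .##: next=.  (t=0,i=3, bit3=0)
  nb .#.: next=#  (t=0,i=1, bit2=1)
  nb ..#: next=#  (t=1,i=0, bit1=1)
  nb ...: next=#  (t=1,i=3, bit0=1)
  bits 00000111 = 7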